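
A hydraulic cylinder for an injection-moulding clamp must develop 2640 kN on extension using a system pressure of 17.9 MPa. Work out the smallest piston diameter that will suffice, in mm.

Extension force acts on the full piston face: F = P × (π/4)D².
D = √(4F / (πP)) = √(4 × 2640 kN / (π × 17.9 MPa))

D ≈ 433 mm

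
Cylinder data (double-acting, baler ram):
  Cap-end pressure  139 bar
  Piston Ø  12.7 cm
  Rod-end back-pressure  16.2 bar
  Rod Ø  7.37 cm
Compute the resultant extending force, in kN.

F ≈ 162 kN

Cap-side area A_cap = π/4 × (12.7 cm)² = 126.7 cm^2
Rod-side annular area A_ann = π/4 × (12.7² − 7.37²) = 84.02 cm^2
Net thrust = P_cap·A_cap − P_rod·A_ann = 176.1 kN − 13.61 kN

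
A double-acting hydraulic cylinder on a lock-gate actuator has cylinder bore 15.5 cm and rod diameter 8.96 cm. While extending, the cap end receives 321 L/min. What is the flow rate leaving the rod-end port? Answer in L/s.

Q_out ≈ 3.56 L/s

Cap-side area A_cap = π/4 × (15.5 cm)² = 188.7 cm^2
Rod-side annular area A_ann = π/4 × (15.5² − 8.96²) = 125.6 cm^2
Piston speed v = Q_in/A_cap; rod-end outflow Q_out = v × A_ann = Q_in × A_ann/A_cap.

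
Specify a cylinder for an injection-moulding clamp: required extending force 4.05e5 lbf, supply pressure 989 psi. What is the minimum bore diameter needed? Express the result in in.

Extension force acts on the full piston face: F = P × (π/4)D².
D = √(4F / (πP)) = √(4 × 4.05e5 lbf / (π × 989 psi))

D ≈ 22.8 in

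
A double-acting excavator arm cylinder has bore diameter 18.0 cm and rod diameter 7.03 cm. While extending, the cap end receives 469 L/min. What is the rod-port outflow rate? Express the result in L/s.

Cap-side area A_cap = π/4 × (18.0 cm)² = 254.5 cm^2
Rod-side annular area A_ann = π/4 × (18.0² − 7.03²) = 215.7 cm^2
Piston speed v = Q_in/A_cap; rod-end outflow Q_out = v × A_ann = Q_in × A_ann/A_cap.

Q_out ≈ 6.62 L/s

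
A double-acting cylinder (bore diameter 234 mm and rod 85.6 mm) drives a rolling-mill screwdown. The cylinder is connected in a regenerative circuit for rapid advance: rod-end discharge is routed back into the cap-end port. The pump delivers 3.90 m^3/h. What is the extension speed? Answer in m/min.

v ≈ 11.3 m/min

In regeneration the rod-end outflow joins the pump flow into the cap end, so the net volume the pump must supply per unit advance equals the rod cross-section area.
Rod cross-section A_rod = π/4 × (85.6 mm)² = 5755 mm^2
v = Q_pump / A_rod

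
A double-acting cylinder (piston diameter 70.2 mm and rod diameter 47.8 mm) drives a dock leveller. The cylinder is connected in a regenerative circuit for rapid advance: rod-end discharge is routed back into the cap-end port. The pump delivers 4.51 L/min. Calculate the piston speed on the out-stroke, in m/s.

In regeneration the rod-end outflow joins the pump flow into the cap end, so the net volume the pump must supply per unit advance equals the rod cross-section area.
Rod cross-section A_rod = π/4 × (47.8 mm)² = 1795 mm^2
v = Q_pump / A_rod

v ≈ 0.0419 m/s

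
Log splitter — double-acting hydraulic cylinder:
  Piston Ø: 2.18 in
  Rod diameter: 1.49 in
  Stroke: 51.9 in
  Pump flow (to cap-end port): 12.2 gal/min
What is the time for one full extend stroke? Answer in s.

t ≈ 4.12 s

Cap-side area A_cap = π/4 × (2.18 in)² = 3.733 in^2
Swept volume V = A × L; t = V / Q = A·L / Q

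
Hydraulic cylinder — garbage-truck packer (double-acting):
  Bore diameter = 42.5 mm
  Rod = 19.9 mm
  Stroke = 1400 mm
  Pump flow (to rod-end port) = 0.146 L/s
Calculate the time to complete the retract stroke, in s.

Rod-side annular area A_ann = π/4 × (42.5² − 19.9²) = 1108 mm^2
Swept volume V = A × L; t = V / Q = A·L / Q

t ≈ 10.6 s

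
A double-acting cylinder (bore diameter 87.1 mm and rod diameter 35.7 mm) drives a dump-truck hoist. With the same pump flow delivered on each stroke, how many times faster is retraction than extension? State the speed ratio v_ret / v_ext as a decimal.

Cap-side area A_cap = π/4 × (87.1 mm)² = 5958 mm^2
Rod-side annular area A_ann = π/4 × (87.1² − 35.7²) = 4957 mm^2
For equal Q, v ∝ 1/A, so v_ret/v_ext = A_cap/A_ann.

v_ret/v_ext ≈ 1.20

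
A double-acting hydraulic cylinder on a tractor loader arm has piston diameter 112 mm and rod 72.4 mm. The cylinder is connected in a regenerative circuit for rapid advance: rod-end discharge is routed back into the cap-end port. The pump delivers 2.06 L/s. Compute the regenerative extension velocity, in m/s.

v ≈ 0.500 m/s

In regeneration the rod-end outflow joins the pump flow into the cap end, so the net volume the pump must supply per unit advance equals the rod cross-section area.
Rod cross-section A_rod = π/4 × (72.4 mm)² = 4117 mm^2
v = Q_pump / A_rod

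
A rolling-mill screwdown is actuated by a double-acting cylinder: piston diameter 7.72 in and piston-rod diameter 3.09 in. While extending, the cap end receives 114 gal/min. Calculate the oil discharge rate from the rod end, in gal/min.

Q_out ≈ 95.7 gal/min

Cap-side area A_cap = π/4 × (7.72 in)² = 46.81 in^2
Rod-side annular area A_ann = π/4 × (7.72² − 3.09²) = 39.31 in^2
Piston speed v = Q_in/A_cap; rod-end outflow Q_out = v × A_ann = Q_in × A_ann/A_cap.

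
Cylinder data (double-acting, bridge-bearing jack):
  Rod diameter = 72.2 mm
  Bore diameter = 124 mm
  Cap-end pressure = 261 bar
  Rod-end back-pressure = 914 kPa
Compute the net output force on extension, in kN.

F ≈ 308 kN

Cap-side area A_cap = π/4 × (124 mm)² = 12080 mm^2
Rod-side annular area A_ann = π/4 × (124² − 72.2²) = 7982 mm^2
Net thrust = P_cap·A_cap − P_rod·A_ann = 315.2 kN − 7.296 kN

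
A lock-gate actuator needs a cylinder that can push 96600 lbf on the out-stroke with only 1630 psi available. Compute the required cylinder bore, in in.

D ≈ 8.69 in

Extension force acts on the full piston face: F = P × (π/4)D².
D = √(4F / (πP)) = √(4 × 96600 lbf / (π × 1630 psi))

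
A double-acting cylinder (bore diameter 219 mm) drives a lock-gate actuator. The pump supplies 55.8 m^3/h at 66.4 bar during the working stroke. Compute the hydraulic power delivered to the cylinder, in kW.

Hydraulic power = P × Q

W ≈ 103 kW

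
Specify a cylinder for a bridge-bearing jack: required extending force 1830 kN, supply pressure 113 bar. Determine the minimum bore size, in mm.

D ≈ 454 mm

Extension force acts on the full piston face: F = P × (π/4)D².
D = √(4F / (πP)) = √(4 × 1830 kN / (π × 113 bar))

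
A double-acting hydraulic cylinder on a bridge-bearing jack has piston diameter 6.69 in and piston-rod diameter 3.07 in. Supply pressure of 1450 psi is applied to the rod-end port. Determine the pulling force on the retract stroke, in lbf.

Rod-side annular area A_ann = π/4 × (6.69² − 3.07²) = 27.75 in^2
On retraction the pressure acts on the annular area (bore minus rod).
F = P × A_ann

F ≈ 40200 lbf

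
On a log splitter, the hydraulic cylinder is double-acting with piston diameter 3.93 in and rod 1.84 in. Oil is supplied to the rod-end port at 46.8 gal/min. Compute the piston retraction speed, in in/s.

Rod-side annular area A_ann = π/4 × (3.93² − 1.84²) = 9.471 in^2
Flow into the rod-end port fills the annular volume.
v = Q / A

v ≈ 19.0 in/s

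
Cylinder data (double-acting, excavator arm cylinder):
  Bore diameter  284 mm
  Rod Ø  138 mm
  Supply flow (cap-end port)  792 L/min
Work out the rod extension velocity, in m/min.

Cap-side area A_cap = π/4 × (284 mm)² = 63350 mm^2
v = Q / A

v ≈ 12.5 m/min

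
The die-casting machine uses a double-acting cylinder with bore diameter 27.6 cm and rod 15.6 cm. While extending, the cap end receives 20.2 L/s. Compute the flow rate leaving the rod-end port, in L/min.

Q_out ≈ 825 L/min

Cap-side area A_cap = π/4 × (27.6 cm)² = 598.3 cm^2
Rod-side annular area A_ann = π/4 × (27.6² − 15.6²) = 407.2 cm^2
Piston speed v = Q_in/A_cap; rod-end outflow Q_out = v × A_ann = Q_in × A_ann/A_cap.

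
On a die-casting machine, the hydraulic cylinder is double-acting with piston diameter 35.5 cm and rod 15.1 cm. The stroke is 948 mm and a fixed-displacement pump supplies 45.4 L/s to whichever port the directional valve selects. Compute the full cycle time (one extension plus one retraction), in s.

t ≈ 3.76 s

Cap-side area A_cap = π/4 × (35.5 cm)² = 989.8 cm^2
Rod-side annular area A_ann = π/4 × (35.5² − 15.1²) = 810.7 cm^2
t_ext = A_cap·L/Q = 2.067 s
t_ret = A_ann·L/Q = 1.693 s
t_cycle = t_ext + t_ret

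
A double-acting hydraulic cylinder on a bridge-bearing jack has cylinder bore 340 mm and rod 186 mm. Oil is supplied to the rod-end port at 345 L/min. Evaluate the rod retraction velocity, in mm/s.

v ≈ 90.4 mm/s

Rod-side annular area A_ann = π/4 × (340² − 186²) = 63620 mm^2
Flow into the rod-end port fills the annular volume.
v = Q / A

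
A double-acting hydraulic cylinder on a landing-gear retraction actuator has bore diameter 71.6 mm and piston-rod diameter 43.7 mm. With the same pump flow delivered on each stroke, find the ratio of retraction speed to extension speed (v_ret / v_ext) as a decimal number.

Cap-side area A_cap = π/4 × (71.6 mm)² = 4026 mm^2
Rod-side annular area A_ann = π/4 × (71.6² − 43.7²) = 2527 mm^2
For equal Q, v ∝ 1/A, so v_ret/v_ext = A_cap/A_ann.

v_ret/v_ext ≈ 1.59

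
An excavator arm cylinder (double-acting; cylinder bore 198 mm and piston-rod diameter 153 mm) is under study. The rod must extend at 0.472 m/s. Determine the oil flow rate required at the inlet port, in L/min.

Q ≈ 872 L/min

Cap-side area A_cap = π/4 × (198 mm)² = 30790 mm^2
Q = A × v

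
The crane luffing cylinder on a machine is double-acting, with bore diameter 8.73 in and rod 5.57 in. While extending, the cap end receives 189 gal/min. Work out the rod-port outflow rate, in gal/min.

Q_out ≈ 112 gal/min

Cap-side area A_cap = π/4 × (8.73 in)² = 59.86 in^2
Rod-side annular area A_ann = π/4 × (8.73² − 5.57²) = 35.49 in^2
Piston speed v = Q_in/A_cap; rod-end outflow Q_out = v × A_ann = Q_in × A_ann/A_cap.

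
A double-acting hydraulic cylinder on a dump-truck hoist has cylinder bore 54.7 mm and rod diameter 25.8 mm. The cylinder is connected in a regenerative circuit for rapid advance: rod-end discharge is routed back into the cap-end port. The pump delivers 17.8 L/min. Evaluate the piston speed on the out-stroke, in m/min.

v ≈ 34.0 m/min

In regeneration the rod-end outflow joins the pump flow into the cap end, so the net volume the pump must supply per unit advance equals the rod cross-section area.
Rod cross-section A_rod = π/4 × (25.8 mm)² = 522.8 mm^2
v = Q_pump / A_rod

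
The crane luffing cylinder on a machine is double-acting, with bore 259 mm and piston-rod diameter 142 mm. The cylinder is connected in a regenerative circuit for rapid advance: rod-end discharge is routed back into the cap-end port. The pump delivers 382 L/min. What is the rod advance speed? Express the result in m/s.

v ≈ 0.402 m/s

In regeneration the rod-end outflow joins the pump flow into the cap end, so the net volume the pump must supply per unit advance equals the rod cross-section area.
Rod cross-section A_rod = π/4 × (142 mm)² = 15840 mm^2
v = Q_pump / A_rod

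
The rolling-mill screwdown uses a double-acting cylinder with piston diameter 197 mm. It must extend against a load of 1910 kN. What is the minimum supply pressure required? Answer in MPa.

Cap-side area A_cap = π/4 × (197 mm)² = 30480 mm^2
P = F / A = 1910 kN / A

P ≈ 62.7 MPa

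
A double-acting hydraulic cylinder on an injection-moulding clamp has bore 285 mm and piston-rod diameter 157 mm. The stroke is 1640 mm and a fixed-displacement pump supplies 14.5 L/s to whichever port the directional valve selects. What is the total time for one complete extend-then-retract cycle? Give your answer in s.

Cap-side area A_cap = π/4 × (285 mm)² = 63790 mm^2
Rod-side annular area A_ann = π/4 × (285² − 157²) = 44430 mm^2
t_ext = A_cap·L/Q = 7.215 s
t_ret = A_ann·L/Q = 5.026 s
t_cycle = t_ext + t_ret

t ≈ 12.2 s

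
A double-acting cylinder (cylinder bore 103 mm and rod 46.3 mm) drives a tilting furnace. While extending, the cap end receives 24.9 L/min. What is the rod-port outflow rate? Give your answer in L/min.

Q_out ≈ 19.9 L/min

Cap-side area A_cap = π/4 × (103 mm)² = 8332 mm^2
Rod-side annular area A_ann = π/4 × (103² − 46.3²) = 6649 mm^2
Piston speed v = Q_in/A_cap; rod-end outflow Q_out = v × A_ann = Q_in × A_ann/A_cap.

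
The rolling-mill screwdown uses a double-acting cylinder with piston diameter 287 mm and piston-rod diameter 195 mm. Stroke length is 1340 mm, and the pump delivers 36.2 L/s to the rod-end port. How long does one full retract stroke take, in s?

Rod-side annular area A_ann = π/4 × (287² − 195²) = 34830 mm^2
Swept volume V = A × L; t = V / Q = A·L / Q

t ≈ 1.29 s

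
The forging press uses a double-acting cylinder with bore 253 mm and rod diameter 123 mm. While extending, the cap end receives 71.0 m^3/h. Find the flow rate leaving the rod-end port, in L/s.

Cap-side area A_cap = π/4 × (253 mm)² = 50270 mm^2
Rod-side annular area A_ann = π/4 × (253² − 123²) = 38390 mm^2
Piston speed v = Q_in/A_cap; rod-end outflow Q_out = v × A_ann = Q_in × A_ann/A_cap.

Q_out ≈ 15.1 L/s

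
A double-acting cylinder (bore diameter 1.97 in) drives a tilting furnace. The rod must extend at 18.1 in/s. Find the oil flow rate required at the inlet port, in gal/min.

Cap-side area A_cap = π/4 × (1.97 in)² = 3.048 in^2
Q = A × v

Q ≈ 14.3 gal/min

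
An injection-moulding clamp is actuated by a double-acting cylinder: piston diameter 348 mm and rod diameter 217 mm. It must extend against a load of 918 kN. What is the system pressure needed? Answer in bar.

Cap-side area A_cap = π/4 × (348 mm)² = 95110 mm^2
P = F / A = 918 kN / A

P ≈ 96.5 bar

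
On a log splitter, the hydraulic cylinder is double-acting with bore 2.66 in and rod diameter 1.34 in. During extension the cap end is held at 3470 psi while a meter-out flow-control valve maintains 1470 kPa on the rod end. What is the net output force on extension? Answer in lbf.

Cap-side area A_cap = π/4 × (2.66 in)² = 5.557 in^2
Rod-side annular area A_ann = π/4 × (2.66² − 1.34²) = 4.147 in^2
Net thrust = P_cap·A_cap − P_rod·A_ann = 19280 lbf − 884.1 lbf

F ≈ 18400 lbf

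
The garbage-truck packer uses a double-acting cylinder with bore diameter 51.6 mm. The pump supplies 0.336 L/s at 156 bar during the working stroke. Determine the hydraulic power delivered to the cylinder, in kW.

W ≈ 5.24 kW

Hydraulic power = P × Q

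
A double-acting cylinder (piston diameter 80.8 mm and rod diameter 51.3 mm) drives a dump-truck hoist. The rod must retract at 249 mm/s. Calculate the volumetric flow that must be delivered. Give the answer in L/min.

Q ≈ 45.7 L/min

Rod-side annular area A_ann = π/4 × (80.8² − 51.3²) = 3061 mm^2
Q = A × v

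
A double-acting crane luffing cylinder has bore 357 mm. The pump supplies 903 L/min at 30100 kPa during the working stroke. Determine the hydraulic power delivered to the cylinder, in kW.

Hydraulic power = P × Q

W ≈ 453 kW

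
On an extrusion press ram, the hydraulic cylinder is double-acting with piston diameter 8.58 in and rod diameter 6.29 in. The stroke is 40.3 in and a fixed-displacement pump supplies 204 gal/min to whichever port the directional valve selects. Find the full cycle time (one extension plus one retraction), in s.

t ≈ 4.34 s

Cap-side area A_cap = π/4 × (8.58 in)² = 57.82 in^2
Rod-side annular area A_ann = π/4 × (8.58² − 6.29²) = 26.74 in^2
t_ext = A_cap·L/Q = 2.967 s
t_ret = A_ann·L/Q = 1.372 s
t_cycle = t_ext + t_ret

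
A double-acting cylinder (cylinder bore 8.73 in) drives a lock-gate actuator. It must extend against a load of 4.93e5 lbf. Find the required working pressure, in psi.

Cap-side area A_cap = π/4 × (8.73 in)² = 59.86 in^2
P = F / A = 4.93e5 lbf / A

P ≈ 8240 psi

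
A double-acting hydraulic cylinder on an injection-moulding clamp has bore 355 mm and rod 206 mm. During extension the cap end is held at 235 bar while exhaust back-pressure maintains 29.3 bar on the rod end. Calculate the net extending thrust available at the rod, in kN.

Cap-side area A_cap = π/4 × (355 mm)² = 98980 mm^2
Rod-side annular area A_ann = π/4 × (355² − 206²) = 65650 mm^2
Net thrust = P_cap·A_cap − P_rod·A_ann = 2326 kN − 192.4 kN

F ≈ 2130 kN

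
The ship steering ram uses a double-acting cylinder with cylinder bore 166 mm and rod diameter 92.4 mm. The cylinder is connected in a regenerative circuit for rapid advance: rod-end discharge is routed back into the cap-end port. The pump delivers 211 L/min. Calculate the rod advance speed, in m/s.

v ≈ 0.524 m/s

In regeneration the rod-end outflow joins the pump flow into the cap end, so the net volume the pump must supply per unit advance equals the rod cross-section area.
Rod cross-section A_rod = π/4 × (92.4 mm)² = 6706 mm^2
v = Q_pump / A_rod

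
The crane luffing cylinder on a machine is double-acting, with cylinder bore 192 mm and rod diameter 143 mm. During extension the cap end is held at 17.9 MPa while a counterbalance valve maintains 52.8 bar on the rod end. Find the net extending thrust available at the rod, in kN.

F ≈ 450 kN

Cap-side area A_cap = π/4 × (192 mm)² = 28950 mm^2
Rod-side annular area A_ann = π/4 × (192² − 143²) = 12890 mm^2
Net thrust = P_cap·A_cap − P_rod·A_ann = 518.3 kN − 68.07 kN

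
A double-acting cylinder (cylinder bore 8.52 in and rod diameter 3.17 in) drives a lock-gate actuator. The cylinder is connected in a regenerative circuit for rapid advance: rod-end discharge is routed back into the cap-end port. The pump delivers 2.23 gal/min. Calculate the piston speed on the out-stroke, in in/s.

v ≈ 1.09 in/s

In regeneration the rod-end outflow joins the pump flow into the cap end, so the net volume the pump must supply per unit advance equals the rod cross-section area.
Rod cross-section A_rod = π/4 × (3.17 in)² = 7.892 in^2
v = Q_pump / A_rod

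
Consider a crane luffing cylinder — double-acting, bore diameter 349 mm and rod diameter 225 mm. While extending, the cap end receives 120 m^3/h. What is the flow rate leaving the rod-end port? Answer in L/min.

Cap-side area A_cap = π/4 × (349 mm)² = 95660 mm^2
Rod-side annular area A_ann = π/4 × (349² − 225²) = 55900 mm^2
Piston speed v = Q_in/A_cap; rod-end outflow Q_out = v × A_ann = Q_in × A_ann/A_cap.

Q_out ≈ 1170 L/min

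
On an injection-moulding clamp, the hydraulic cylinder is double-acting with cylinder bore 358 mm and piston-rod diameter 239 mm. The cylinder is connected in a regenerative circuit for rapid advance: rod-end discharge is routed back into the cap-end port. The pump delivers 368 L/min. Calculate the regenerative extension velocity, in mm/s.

In regeneration the rod-end outflow joins the pump flow into the cap end, so the net volume the pump must supply per unit advance equals the rod cross-section area.
Rod cross-section A_rod = π/4 × (239 mm)² = 44860 mm^2
v = Q_pump / A_rod

v ≈ 137 mm/s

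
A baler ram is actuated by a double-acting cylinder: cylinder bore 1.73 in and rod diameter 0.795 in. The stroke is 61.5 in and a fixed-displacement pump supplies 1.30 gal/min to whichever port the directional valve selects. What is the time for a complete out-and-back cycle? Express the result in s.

t ≈ 51.7 s

Cap-side area A_cap = π/4 × (1.73 in)² = 2.351 in^2
Rod-side annular area A_ann = π/4 × (1.73² − 0.795²) = 1.854 in^2
t_ext = A_cap·L/Q = 28.88 s
t_ret = A_ann·L/Q = 22.78 s
t_cycle = t_ext + t_ret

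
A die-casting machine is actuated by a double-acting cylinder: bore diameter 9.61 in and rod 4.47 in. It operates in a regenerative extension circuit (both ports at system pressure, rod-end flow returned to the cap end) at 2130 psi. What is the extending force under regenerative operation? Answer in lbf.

F ≈ 33400 lbf

With equal pressure on both faces, forces on the annular region cancel; the net push is pressure × rod cross-section.
Rod cross-section A_rod = π/4 × (4.47 in)² = 15.69 in^2
F = P × A_rod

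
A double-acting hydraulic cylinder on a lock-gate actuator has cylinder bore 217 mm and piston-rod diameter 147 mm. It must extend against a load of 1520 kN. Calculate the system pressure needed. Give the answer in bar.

P ≈ 411 bar

Cap-side area A_cap = π/4 × (217 mm)² = 36980 mm^2
P = F / A = 1520 kN / A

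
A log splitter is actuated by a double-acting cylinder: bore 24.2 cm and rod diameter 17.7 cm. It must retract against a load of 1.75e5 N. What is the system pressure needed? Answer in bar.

P ≈ 81.8 bar

Rod-side annular area A_ann = π/4 × (24.2² − 17.7²) = 213.9 cm^2
Retraction: pressure acts on the annular area.
P = F / A = 1.75e5 N / A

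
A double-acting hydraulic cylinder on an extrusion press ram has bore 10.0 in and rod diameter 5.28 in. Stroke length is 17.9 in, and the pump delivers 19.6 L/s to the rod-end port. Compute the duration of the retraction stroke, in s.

Rod-side annular area A_ann = π/4 × (10.0² − 5.28²) = 56.64 in^2
Swept volume V = A × L; t = V / Q = A·L / Q

t ≈ 0.848 s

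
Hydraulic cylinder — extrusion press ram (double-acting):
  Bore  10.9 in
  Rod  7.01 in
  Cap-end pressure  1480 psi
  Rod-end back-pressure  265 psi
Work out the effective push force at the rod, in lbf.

F ≈ 1.24e5 lbf

Cap-side area A_cap = π/4 × (10.9 in)² = 93.31 in^2
Rod-side annular area A_ann = π/4 × (10.9² − 7.01²) = 54.72 in^2
Net thrust = P_cap·A_cap − P_rod·A_ann = 1.381e5 lbf − 14500 lbf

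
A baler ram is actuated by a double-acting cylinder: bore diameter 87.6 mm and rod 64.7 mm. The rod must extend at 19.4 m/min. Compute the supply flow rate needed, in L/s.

Cap-side area A_cap = π/4 × (87.6 mm)² = 6027 mm^2
Q = A × v

Q ≈ 1.95 L/s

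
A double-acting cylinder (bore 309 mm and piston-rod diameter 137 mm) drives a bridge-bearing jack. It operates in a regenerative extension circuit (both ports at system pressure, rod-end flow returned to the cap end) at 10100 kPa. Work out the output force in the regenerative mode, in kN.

F ≈ 149 kN

With equal pressure on both faces, forces on the annular region cancel; the net push is pressure × rod cross-section.
Rod cross-section A_rod = π/4 × (137 mm)² = 14740 mm^2
F = P × A_rod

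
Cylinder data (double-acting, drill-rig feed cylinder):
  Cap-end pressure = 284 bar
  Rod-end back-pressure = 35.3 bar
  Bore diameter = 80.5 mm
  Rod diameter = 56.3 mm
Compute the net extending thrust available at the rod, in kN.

Cap-side area A_cap = π/4 × (80.5 mm)² = 5090 mm^2
Rod-side annular area A_ann = π/4 × (80.5² − 56.3²) = 2600 mm^2
Net thrust = P_cap·A_cap − P_rod·A_ann = 144.5 kN − 9.178 kN

F ≈ 135 kN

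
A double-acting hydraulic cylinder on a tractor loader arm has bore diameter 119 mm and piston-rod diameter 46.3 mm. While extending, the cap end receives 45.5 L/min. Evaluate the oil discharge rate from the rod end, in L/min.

Cap-side area A_cap = π/4 × (119 mm)² = 11120 mm^2
Rod-side annular area A_ann = π/4 × (119² − 46.3²) = 9438 mm^2
Piston speed v = Q_in/A_cap; rod-end outflow Q_out = v × A_ann = Q_in × A_ann/A_cap.

Q_out ≈ 38.6 L/min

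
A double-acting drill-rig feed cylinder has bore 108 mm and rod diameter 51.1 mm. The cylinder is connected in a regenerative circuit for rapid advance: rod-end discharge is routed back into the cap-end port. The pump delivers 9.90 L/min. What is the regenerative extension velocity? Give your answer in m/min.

v ≈ 4.83 m/min

In regeneration the rod-end outflow joins the pump flow into the cap end, so the net volume the pump must supply per unit advance equals the rod cross-section area.
Rod cross-section A_rod = π/4 × (51.1 mm)² = 2051 mm^2
v = Q_pump / A_rod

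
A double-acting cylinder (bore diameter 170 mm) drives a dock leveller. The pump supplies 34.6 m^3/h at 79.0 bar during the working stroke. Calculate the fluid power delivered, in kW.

Hydraulic power = P × Q

W ≈ 75.9 kW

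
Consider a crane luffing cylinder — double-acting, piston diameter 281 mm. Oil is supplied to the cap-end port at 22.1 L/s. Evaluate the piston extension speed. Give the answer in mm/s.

Cap-side area A_cap = π/4 × (281 mm)² = 62020 mm^2
v = Q / A

v ≈ 356 mm/s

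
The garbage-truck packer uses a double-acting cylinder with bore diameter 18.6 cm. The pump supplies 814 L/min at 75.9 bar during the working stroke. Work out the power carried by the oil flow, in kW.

W ≈ 103 kW

Hydraulic power = P × Q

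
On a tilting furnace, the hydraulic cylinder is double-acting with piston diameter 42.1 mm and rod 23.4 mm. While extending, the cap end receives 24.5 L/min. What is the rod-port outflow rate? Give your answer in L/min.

Q_out ≈ 16.9 L/min

Cap-side area A_cap = π/4 × (42.1 mm)² = 1392 mm^2
Rod-side annular area A_ann = π/4 × (42.1² − 23.4²) = 962.0 mm^2
Piston speed v = Q_in/A_cap; rod-end outflow Q_out = v × A_ann = Q_in × A_ann/A_cap.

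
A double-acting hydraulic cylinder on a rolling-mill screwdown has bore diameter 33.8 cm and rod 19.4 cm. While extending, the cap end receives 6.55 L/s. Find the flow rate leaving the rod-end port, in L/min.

Q_out ≈ 264 L/min

Cap-side area A_cap = π/4 × (33.8 cm)² = 897.3 cm^2
Rod-side annular area A_ann = π/4 × (33.8² − 19.4²) = 601.7 cm^2
Piston speed v = Q_in/A_cap; rod-end outflow Q_out = v × A_ann = Q_in × A_ann/A_cap.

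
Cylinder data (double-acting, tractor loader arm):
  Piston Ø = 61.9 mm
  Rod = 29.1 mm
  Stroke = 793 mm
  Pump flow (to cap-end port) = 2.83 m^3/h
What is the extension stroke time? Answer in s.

t ≈ 3.04 s

Cap-side area A_cap = π/4 × (61.9 mm)² = 3009 mm^2
Swept volume V = A × L; t = V / Q = A·L / Q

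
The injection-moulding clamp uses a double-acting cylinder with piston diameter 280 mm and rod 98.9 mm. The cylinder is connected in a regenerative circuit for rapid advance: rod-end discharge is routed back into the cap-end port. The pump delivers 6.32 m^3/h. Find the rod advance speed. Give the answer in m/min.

In regeneration the rod-end outflow joins the pump flow into the cap end, so the net volume the pump must supply per unit advance equals the rod cross-section area.
Rod cross-section A_rod = π/4 × (98.9 mm)² = 7682 mm^2
v = Q_pump / A_rod

v ≈ 13.7 m/min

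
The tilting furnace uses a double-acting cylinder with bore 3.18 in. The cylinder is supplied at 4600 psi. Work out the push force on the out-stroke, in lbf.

F ≈ 36500 lbf

Cap-side area A_cap = π/4 × (3.18 in)² = 7.942 in^2
F = P × A_cap = 4600 psi × A_cap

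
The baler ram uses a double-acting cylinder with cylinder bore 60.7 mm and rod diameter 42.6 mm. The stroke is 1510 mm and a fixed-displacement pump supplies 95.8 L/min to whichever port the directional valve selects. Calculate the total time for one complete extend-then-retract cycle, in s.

t ≈ 4.13 s

Cap-side area A_cap = π/4 × (60.7 mm)² = 2894 mm^2
Rod-side annular area A_ann = π/4 × (60.7² − 42.6²) = 1468 mm^2
t_ext = A_cap·L/Q = 2.737 s
t_ret = A_ann·L/Q = 1.389 s
t_cycle = t_ext + t_ret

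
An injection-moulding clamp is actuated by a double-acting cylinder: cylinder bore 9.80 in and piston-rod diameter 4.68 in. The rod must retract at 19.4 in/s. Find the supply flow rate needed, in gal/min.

Rod-side annular area A_ann = π/4 × (9.80² − 4.68²) = 58.23 in^2
Q = A × v

Q ≈ 293 gal/min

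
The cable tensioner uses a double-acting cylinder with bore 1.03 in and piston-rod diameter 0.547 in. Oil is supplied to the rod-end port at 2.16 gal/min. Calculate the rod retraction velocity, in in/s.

v ≈ 13.9 in/s

Rod-side annular area A_ann = π/4 × (1.03² − 0.547²) = 0.5982 in^2
Flow into the rod-end port fills the annular volume.
v = Q / A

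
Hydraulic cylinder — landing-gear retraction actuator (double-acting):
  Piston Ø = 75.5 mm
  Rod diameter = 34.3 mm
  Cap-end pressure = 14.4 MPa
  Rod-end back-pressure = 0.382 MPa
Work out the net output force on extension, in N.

F ≈ 63100 N

Cap-side area A_cap = π/4 × (75.5 mm)² = 4477 mm^2
Rod-side annular area A_ann = π/4 × (75.5² − 34.3²) = 3553 mm^2
Net thrust = P_cap·A_cap − P_rod·A_ann = 64470 N − 1357 N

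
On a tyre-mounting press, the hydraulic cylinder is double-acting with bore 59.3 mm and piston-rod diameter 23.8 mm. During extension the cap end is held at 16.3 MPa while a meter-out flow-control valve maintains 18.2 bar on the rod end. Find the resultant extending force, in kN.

Cap-side area A_cap = π/4 × (59.3 mm)² = 2762 mm^2
Rod-side annular area A_ann = π/4 × (59.3² − 23.8²) = 2317 mm^2
Net thrust = P_cap·A_cap − P_rod·A_ann = 45.02 kN − 4.217 kN

F ≈ 40.8 kN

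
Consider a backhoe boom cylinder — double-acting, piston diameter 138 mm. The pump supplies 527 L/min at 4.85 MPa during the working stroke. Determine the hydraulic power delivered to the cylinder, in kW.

Hydraulic power = P × Q

W ≈ 42.6 kW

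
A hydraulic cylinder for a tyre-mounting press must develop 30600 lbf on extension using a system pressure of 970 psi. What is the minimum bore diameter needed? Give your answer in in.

D ≈ 6.34 in

Extension force acts on the full piston face: F = P × (π/4)D².
D = √(4F / (πP)) = √(4 × 30600 lbf / (π × 970 psi))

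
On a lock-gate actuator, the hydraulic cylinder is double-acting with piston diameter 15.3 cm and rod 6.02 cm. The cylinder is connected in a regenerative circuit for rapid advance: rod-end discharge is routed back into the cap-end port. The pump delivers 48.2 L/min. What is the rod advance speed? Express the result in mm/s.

In regeneration the rod-end outflow joins the pump flow into the cap end, so the net volume the pump must supply per unit advance equals the rod cross-section area.
Rod cross-section A_rod = π/4 × (6.02 cm)² = 28.46 cm^2
v = Q_pump / A_rod

v ≈ 282 mm/s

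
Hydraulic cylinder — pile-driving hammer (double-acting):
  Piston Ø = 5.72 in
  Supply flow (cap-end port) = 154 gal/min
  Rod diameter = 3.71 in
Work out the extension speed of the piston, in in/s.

Cap-side area A_cap = π/4 × (5.72 in)² = 25.70 in^2
v = Q / A

v ≈ 23.1 in/s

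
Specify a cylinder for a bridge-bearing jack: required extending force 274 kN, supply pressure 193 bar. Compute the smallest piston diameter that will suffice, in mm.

D ≈ 134 mm

Extension force acts on the full piston face: F = P × (π/4)D².
D = √(4F / (πP)) = √(4 × 274 kN / (π × 193 bar))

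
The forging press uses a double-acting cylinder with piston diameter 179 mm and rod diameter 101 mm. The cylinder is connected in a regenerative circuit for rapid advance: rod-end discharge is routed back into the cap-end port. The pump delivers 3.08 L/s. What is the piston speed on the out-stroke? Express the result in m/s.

In regeneration the rod-end outflow joins the pump flow into the cap end, so the net volume the pump must supply per unit advance equals the rod cross-section area.
Rod cross-section A_rod = π/4 × (101 mm)² = 8012 mm^2
v = Q_pump / A_rod

v ≈ 0.384 m/s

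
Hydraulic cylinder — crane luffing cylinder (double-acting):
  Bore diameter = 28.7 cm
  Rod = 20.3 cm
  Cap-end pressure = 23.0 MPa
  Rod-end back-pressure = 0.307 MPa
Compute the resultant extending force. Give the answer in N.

Cap-side area A_cap = π/4 × (28.7 cm)² = 646.9 cm^2
Rod-side annular area A_ann = π/4 × (28.7² − 20.3²) = 323.3 cm^2
Net thrust = P_cap·A_cap − P_rod·A_ann = 1.488e6 N − 9924 N

F ≈ 1.48e6 N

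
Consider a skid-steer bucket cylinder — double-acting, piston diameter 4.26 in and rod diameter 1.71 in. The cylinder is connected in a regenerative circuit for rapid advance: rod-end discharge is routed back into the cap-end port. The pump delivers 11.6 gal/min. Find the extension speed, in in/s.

v ≈ 19.4 in/s

In regeneration the rod-end outflow joins the pump flow into the cap end, so the net volume the pump must supply per unit advance equals the rod cross-section area.
Rod cross-section A_rod = π/4 × (1.71 in)² = 2.297 in^2
v = Q_pump / A_rod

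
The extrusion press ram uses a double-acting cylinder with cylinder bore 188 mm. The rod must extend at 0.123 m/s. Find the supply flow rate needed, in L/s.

Q ≈ 3.41 L/s

Cap-side area A_cap = π/4 × (188 mm)² = 27760 mm^2
Q = A × v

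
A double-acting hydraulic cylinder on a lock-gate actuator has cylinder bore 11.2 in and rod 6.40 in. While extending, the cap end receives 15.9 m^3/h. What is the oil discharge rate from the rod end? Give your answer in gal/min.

Q_out ≈ 47.1 gal/min

Cap-side area A_cap = π/4 × (11.2 in)² = 98.52 in^2
Rod-side annular area A_ann = π/4 × (11.2² − 6.40²) = 66.35 in^2
Piston speed v = Q_in/A_cap; rod-end outflow Q_out = v × A_ann = Q_in × A_ann/A_cap.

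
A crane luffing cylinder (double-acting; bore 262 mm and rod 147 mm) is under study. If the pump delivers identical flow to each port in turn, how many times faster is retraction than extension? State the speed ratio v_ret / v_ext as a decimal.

v_ret/v_ext ≈ 1.46

Cap-side area A_cap = π/4 × (262 mm)² = 53910 mm^2
Rod-side annular area A_ann = π/4 × (262² − 147²) = 36940 mm^2
For equal Q, v ∝ 1/A, so v_ret/v_ext = A_cap/A_ann.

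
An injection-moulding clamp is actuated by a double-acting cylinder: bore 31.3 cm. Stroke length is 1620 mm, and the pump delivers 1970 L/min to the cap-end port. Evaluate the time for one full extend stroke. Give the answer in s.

Cap-side area A_cap = π/4 × (31.3 cm)² = 769.4 cm^2
Swept volume V = A × L; t = V / Q = A·L / Q

t ≈ 3.80 s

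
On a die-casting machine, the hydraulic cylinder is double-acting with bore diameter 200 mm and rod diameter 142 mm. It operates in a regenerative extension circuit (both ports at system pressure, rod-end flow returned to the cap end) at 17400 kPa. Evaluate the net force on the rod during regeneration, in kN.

F ≈ 276 kN

With equal pressure on both faces, forces on the annular region cancel; the net push is pressure × rod cross-section.
Rod cross-section A_rod = π/4 × (142 mm)² = 15840 mm^2
F = P × A_rod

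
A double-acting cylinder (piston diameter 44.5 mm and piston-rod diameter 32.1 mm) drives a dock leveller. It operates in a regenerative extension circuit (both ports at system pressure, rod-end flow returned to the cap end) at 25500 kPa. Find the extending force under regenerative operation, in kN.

F ≈ 20.6 kN

With equal pressure on both faces, forces on the annular region cancel; the net push is pressure × rod cross-section.
Rod cross-section A_rod = π/4 × (32.1 mm)² = 809.3 mm^2
F = P × A_rod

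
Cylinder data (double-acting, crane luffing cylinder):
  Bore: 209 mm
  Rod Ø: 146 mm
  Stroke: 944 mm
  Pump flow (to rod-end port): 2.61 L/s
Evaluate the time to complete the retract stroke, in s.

t ≈ 6.35 s

Rod-side annular area A_ann = π/4 × (209² − 146²) = 17570 mm^2
Swept volume V = A × L; t = V / Q = A·L / Q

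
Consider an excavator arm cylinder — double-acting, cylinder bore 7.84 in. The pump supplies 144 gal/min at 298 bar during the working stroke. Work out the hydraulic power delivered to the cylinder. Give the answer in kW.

W ≈ 271 kW

Hydraulic power = P × Q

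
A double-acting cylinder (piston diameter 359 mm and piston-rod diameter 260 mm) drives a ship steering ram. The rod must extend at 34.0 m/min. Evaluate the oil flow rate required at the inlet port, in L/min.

Cap-side area A_cap = π/4 × (359 mm)² = 1.012e5 mm^2
Q = A × v

Q ≈ 3440 L/min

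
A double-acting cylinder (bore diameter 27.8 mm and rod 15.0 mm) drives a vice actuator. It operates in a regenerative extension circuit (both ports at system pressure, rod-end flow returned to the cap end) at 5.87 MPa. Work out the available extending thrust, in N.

With equal pressure on both faces, forces on the annular region cancel; the net push is pressure × rod cross-section.
Rod cross-section A_rod = π/4 × (15.0 mm)² = 176.7 mm^2
F = P × A_rod

F ≈ 1040 N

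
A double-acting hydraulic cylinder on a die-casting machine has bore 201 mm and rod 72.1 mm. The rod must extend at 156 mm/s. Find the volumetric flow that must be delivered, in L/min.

Cap-side area A_cap = π/4 × (201 mm)² = 31730 mm^2
Q = A × v

Q ≈ 297 L/min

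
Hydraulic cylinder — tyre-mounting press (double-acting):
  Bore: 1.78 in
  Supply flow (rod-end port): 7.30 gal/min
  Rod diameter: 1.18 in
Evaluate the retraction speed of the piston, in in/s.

v ≈ 20.1 in/s

Rod-side annular area A_ann = π/4 × (1.78² − 1.18²) = 1.395 in^2
Flow into the rod-end port fills the annular volume.
v = Q / A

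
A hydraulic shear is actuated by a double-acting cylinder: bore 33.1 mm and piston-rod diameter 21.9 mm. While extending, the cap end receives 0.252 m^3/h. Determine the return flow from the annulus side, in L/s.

Q_out ≈ 0.0394 L/s

Cap-side area A_cap = π/4 × (33.1 mm)² = 860.5 mm^2
Rod-side annular area A_ann = π/4 × (33.1² − 21.9²) = 483.8 mm^2
Piston speed v = Q_in/A_cap; rod-end outflow Q_out = v × A_ann = Q_in × A_ann/A_cap.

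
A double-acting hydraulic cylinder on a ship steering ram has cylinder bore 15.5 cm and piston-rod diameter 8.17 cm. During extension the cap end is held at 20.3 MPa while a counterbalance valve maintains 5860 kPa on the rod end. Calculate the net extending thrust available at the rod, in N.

F ≈ 3.03e5 N

Cap-side area A_cap = π/4 × (15.5 cm)² = 188.7 cm^2
Rod-side annular area A_ann = π/4 × (15.5² − 8.17²) = 136.3 cm^2
Net thrust = P_cap·A_cap − P_rod·A_ann = 3.830e5 N − 79850 N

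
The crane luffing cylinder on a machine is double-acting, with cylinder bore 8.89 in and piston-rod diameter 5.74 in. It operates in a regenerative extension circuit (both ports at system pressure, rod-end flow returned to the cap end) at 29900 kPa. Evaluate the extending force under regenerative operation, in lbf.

With equal pressure on both faces, forces on the annular region cancel; the net push is pressure × rod cross-section.
Rod cross-section A_rod = π/4 × (5.74 in)² = 25.88 in^2
F = P × A_rod

F ≈ 1.12e5 lbf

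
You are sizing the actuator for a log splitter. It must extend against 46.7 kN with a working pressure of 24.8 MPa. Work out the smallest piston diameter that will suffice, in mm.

D ≈ 49.0 mm

Extension force acts on the full piston face: F = P × (π/4)D².
D = √(4F / (πP)) = √(4 × 46.7 kN / (π × 24.8 MPa))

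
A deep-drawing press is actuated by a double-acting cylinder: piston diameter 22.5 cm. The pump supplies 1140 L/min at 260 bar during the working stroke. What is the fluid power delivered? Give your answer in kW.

W ≈ 494 kW

Hydraulic power = P × Q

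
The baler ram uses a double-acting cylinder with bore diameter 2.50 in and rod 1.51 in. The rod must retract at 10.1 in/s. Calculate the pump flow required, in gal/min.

Rod-side annular area A_ann = π/4 × (2.50² − 1.51²) = 3.118 in^2
Q = A × v

Q ≈ 8.18 gal/min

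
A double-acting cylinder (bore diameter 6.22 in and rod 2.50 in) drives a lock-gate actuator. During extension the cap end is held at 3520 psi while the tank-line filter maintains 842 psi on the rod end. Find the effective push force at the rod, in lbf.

F ≈ 85500 lbf

Cap-side area A_cap = π/4 × (6.22 in)² = 30.39 in^2
Rod-side annular area A_ann = π/4 × (6.22² − 2.50²) = 25.48 in^2
Net thrust = P_cap·A_cap − P_rod·A_ann = 1.070e5 lbf − 21450 lbf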